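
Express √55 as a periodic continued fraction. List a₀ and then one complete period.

a₀ = ⌊√55⌋ = 7.
With m₀=0, d₀=1 and mₖ₊₁ = dₖaₖ − mₖ, dₖ₊₁ = (n − mₖ₊₁²)/dₖ, aₖ₊₁ = ⌊(a₀+mₖ₊₁)/dₖ₊₁⌋:
  k=1: m=7, d=6, a=2
  k=2: m=5, d=5, a=2
  k=3: m=5, d=6, a=2
  k=4: m=7, d=1, a=14
d=1 and a=2a₀=14 at k=4, so the next step gives (m, d) = (7, 6) again — its k=1 value — and the period has length 4.

[7; 2, 2, 2, 14]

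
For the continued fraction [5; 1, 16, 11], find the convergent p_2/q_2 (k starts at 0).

Using pₖ = aₖpₖ₋₁ + pₖ₋₂, qₖ = aₖqₖ₋₁ + qₖ₋₂ (with p₋₁=1, p₋₂=0, q₋₁=0, q₋₂=1):
  k=0: a=5, p=5, q=1
  k=1: a=1, p=6, q=1
  k=2: a=16, p=101, q=17

101/17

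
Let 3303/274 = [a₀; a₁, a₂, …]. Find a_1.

18

3303 = 12·274 + 15   →  a_0 = 12
274 = 18·15 + 4   →  a_1 = 18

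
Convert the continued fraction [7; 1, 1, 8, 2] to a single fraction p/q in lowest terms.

271/36

Fold from the inside: start with 2/1.
  8 + 1/2 = 17/2
  1 + 2/17 = 19/17
  1 + 17/19 = 36/19
  7 + 19/36 = 271/36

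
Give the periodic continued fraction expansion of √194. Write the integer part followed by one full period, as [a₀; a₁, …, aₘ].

[13; 1, 12, 1, 26]

a₀ = ⌊√194⌋ = 13.
With m₀=0, d₀=1 and mₖ₊₁ = dₖaₖ − mₖ, dₖ₊₁ = (n − mₖ₊₁²)/dₖ, aₖ₊₁ = ⌊(a₀+mₖ₊₁)/dₖ₊₁⌋:
  k=1: m=13, d=25, a=1
  k=2: m=12, d=2, a=12
  k=3: m=12, d=25, a=1
  k=4: m=13, d=1, a=26
d=1 and a=2a₀=26 at k=4, so the next step gives (m, d) = (13, 25) again — its k=1 value — and the period has length 4.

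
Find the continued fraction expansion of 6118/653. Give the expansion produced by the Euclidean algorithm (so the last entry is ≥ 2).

6118 = 9·653 + 241
653 = 2·241 + 171
241 = 1·171 + 70
171 = 2·70 + 31
70 = 2·31 + 8
31 = 3·8 + 7
8 = 1·7 + 1
7 = 7·1 + 0  (stop)
So 6118/653 = [9; 2, 1, 2, 2, 3, 1, 7].

[9; 2, 1, 2, 2, 3, 1, 7]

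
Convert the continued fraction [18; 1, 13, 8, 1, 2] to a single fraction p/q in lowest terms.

6947/367

Using pₖ = aₖpₖ₋₁ + pₖ₋₂ and qₖ = aₖqₖ₋₁ + qₖ₋₂:
  k=0: a=18, p=18, q=1
  k=1: a=1, p=19, q=1
  k=2: a=13, p=265, q=14
  k=3: a=8, p=2139, q=113
  k=4: a=1, p=2404, q=127
  k=5: a=2, p=6947, q=367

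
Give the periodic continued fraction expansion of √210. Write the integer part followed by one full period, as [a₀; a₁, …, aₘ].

[14; 2, 28]

a₀ = ⌊√210⌋ = 14.
With m₀=0, d₀=1 and mₖ₊₁ = dₖaₖ − mₖ, dₖ₊₁ = (n − mₖ₊₁²)/dₖ, aₖ₊₁ = ⌊(a₀+mₖ₊₁)/dₖ₊₁⌋:
  k=1: m=14, d=14, a=2
  k=2: m=14, d=1, a=28
d=1 and a=2a₀=28 at k=2, so the next step gives (m, d) = (14, 14) again — its k=1 value — and the period has length 2.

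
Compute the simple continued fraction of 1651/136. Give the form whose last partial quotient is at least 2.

[12; 7, 6, 3]

1651 = 12·136 + 19
136 = 7·19 + 3
19 = 6·3 + 1
3 = 3·1 + 0  (stop)
So 1651/136 = [12; 7, 6, 3].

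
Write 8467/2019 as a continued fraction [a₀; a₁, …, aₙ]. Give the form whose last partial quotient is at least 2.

[4; 5, 6, 9, 7]

8467 = 4·2019 + 391
2019 = 5·391 + 64
391 = 6·64 + 7
64 = 9·7 + 1
7 = 7·1 + 0  (stop)
So 8467/2019 = [4; 5, 6, 9, 7].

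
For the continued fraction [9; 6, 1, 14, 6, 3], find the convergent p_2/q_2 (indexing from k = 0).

Using pₖ = aₖpₖ₋₁ + pₖ₋₂, qₖ = aₖqₖ₋₁ + qₖ₋₂ (with p₋₁=1, p₋₂=0, q₋₁=0, q₋₂=1):
  k=0: a=9, p=9, q=1
  k=1: a=6, p=55, q=6
  k=2: a=1, p=64, q=7

64/7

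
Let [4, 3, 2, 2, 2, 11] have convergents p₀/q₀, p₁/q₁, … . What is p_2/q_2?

30/7

Using pₖ = aₖpₖ₋₁ + pₖ₋₂, qₖ = aₖqₖ₋₁ + qₖ₋₂ (with p₋₁=1, p₋₂=0, q₋₁=0, q₋₂=1):
  k=0: a=4, p=4, q=1
  k=1: a=3, p=13, q=3
  k=2: a=2, p=30, q=7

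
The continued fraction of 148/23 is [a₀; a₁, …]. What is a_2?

148 = 6·23 + 10   →  a_0 = 6
23 = 2·10 + 3   →  a_1 = 2
10 = 3·3 + 1   →  a_2 = 3

3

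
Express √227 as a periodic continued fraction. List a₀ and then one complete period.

a₀ = ⌊√227⌋ = 15.
With m₀=0, d₀=1 and mₖ₊₁ = dₖaₖ − mₖ, dₖ₊₁ = (n − mₖ₊₁²)/dₖ, aₖ₊₁ = ⌊(a₀+mₖ₊₁)/dₖ₊₁⌋:
  k=1: m=15, d=2, a=15
  k=2: m=15, d=1, a=30
d=1 and a=2a₀=30 at k=2, so the next step gives (m, d) = (15, 2) again — its k=1 value — and the period has length 2.

[15; 15, 30]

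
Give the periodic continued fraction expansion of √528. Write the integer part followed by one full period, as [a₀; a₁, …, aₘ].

[22; 1, 44]

a₀ = ⌊√528⌋ = 22.
With m₀=0, d₀=1 and mₖ₊₁ = dₖaₖ − mₖ, dₖ₊₁ = (n − mₖ₊₁²)/dₖ, aₖ₊₁ = ⌊(a₀+mₖ₊₁)/dₖ₊₁⌋:
  k=1: m=22, d=44, a=1
  k=2: m=22, d=1, a=44
d=1 and a=2a₀=44 at k=2, so the next step gives (m, d) = (22, 44) again — its k=1 value — and the period has length 2.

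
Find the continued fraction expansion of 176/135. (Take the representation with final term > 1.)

176 = 1*135 + 41
135 = 3*41 + 12
41 = 3*12 + 5
12 = 2*5 + 2
5 = 2*2 + 1
2 = 2*1 + 0  (stop)
So 176/135 = [1; 3, 3, 2, 2, 2].

[1; 3, 3, 2, 2, 2]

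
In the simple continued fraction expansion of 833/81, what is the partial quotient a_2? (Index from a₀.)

833 = 10·81 + 23   →  a_0 = 10
81 = 3·23 + 12   →  a_1 = 3
23 = 1·12 + 11   →  a_2 = 1

1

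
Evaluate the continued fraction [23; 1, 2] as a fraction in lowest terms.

71/3

Using pₖ = aₖpₖ₋₁ + pₖ₋₂ and qₖ = aₖqₖ₋₁ + qₖ₋₂:
  k=0: a=23, p=23, q=1
  k=1: a=1, p=24, q=1
  k=2: a=2, p=71, q=3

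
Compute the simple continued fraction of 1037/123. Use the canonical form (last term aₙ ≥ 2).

1037 = 8×123 + 53
123 = 2×53 + 17
53 = 3×17 + 2
17 = 8×2 + 1
2 = 2×1 + 0  (stop)
So 1037/123 = [8; 2, 3, 8, 2].

[8; 2, 3, 8, 2]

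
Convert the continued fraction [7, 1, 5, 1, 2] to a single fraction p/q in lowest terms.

157/20

Fold from the inside: start with 2/1.
  1 + 1/2 = 3/2
  5 + 2/3 = 17/3
  1 + 3/17 = 20/17
  7 + 17/20 = 157/20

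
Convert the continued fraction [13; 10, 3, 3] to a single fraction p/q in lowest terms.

1349/103

Using pₖ = aₖpₖ₋₁ + pₖ₋₂ and qₖ = aₖqₖ₋₁ + qₖ₋₂:
  k=0: a=13, p=13, q=1
  k=1: a=10, p=131, q=10
  k=2: a=3, p=406, q=31
  k=3: a=3, p=1349, q=103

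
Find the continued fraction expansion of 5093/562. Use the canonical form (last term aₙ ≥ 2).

[9; 16, 17, 2]

5093 = 9*562 + 35
562 = 16*35 + 2
35 = 17*2 + 1
2 = 2*1 + 0  (stop)
So 5093/562 = [9; 16, 17, 2].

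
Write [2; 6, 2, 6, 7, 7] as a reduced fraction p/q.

9246/4291

Fold from the inside: start with 7/1.
  7 + 1/7 = 50/7
  6 + 7/50 = 307/50
  2 + 50/307 = 664/307
  6 + 307/664 = 4291/664
  2 + 664/4291 = 9246/4291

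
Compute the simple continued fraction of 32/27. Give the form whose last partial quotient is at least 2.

[1; 5, 2, 2]

32 = 1*27 + 5
27 = 5*5 + 2
5 = 2*2 + 1
2 = 2*1 + 0  (stop)
So 32/27 = [1; 5, 2, 2].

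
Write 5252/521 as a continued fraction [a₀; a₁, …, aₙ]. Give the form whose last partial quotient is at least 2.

5252 = 10*521 + 42
521 = 12*42 + 17
42 = 2*17 + 8
17 = 2*8 + 1
8 = 8*1 + 0  (stop)
So 5252/521 = [10; 12, 2, 2, 8].

[10; 12, 2, 2, 8]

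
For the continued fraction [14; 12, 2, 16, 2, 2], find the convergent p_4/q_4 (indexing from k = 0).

Using pₖ = aₖpₖ₋₁ + pₖ₋₂, qₖ = aₖqₖ₋₁ + qₖ₋₂ (with p₋₁=1, p₋₂=0, q₋₁=0, q₋₂=1):
  k=0: a=14, p=14, q=1
  k=1: a=12, p=169, q=12
  k=2: a=2, p=352, q=25
  k=3: a=16, p=5801, q=412
  k=4: a=2, p=11954, q=849

11954/849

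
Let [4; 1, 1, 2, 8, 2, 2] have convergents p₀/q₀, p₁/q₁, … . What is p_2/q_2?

9/2

Using pₖ = aₖpₖ₋₁ + pₖ₋₂, qₖ = aₖqₖ₋₁ + qₖ₋₂ (with p₋₁=1, p₋₂=0, q₋₁=0, q₋₂=1):
  k=0: a=4, p=4, q=1
  k=1: a=1, p=5, q=1
  k=2: a=1, p=9, q=2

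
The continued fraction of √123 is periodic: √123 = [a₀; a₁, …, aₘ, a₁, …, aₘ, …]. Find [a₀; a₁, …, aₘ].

[11; 11, 22]

a₀ = ⌊√123⌋ = 11.
With m₀=0, d₀=1 and mₖ₊₁ = dₖaₖ − mₖ, dₖ₊₁ = (n − mₖ₊₁²)/dₖ, aₖ₊₁ = ⌊(a₀+mₖ₊₁)/dₖ₊₁⌋:
  k=1: m=11, d=2, a=11
  k=2: m=11, d=1, a=22
d=1 and a=2a₀=22 at k=2, so the next step gives (m, d) = (11, 2) again — its k=1 value — and the period has length 2.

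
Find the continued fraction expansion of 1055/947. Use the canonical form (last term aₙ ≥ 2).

1055 = 1×947 + 108
947 = 8×108 + 83
108 = 1×83 + 25
83 = 3×25 + 8
25 = 3×8 + 1
8 = 8×1 + 0  (stop)
So 1055/947 = [1; 8, 1, 3, 3, 8].

[1; 8, 1, 3, 3, 8]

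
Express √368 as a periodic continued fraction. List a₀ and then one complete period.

[19; 5, 2, 5, 38]

a₀ = ⌊√368⌋ = 19.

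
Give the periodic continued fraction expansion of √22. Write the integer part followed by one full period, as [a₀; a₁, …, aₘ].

[4; 1, 2, 4, 2, 1, 8]

a₀ = ⌊√22⌋ = 4.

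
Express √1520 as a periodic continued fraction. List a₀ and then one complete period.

[38; 1, 76]

a₀ = ⌊√1520⌋ = 38.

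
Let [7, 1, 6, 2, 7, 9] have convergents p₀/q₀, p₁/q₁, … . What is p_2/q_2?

55/7

Using pₖ = aₖpₖ₋₁ + pₖ₋₂, qₖ = aₖqₖ₋₁ + qₖ₋₂ (with p₋₁=1, p₋₂=0, q₋₁=0, q₋₂=1):
  k=0: a=7, p=7, q=1
  k=1: a=1, p=8, q=1
  k=2: a=6, p=55, q=7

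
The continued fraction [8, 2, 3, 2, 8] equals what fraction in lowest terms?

1139/135

Fold from the inside: start with 8/1.
  2 + 1/8 = 17/8
  3 + 8/17 = 59/17
  2 + 17/59 = 135/59
  8 + 59/135 = 1139/135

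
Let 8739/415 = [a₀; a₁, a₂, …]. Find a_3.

2

8739 = 21·415 + 24   →  a_0 = 21
415 = 17·24 + 7   →  a_1 = 17
24 = 3·7 + 3   →  a_2 = 3
7 = 2·3 + 1   →  a_3 = 2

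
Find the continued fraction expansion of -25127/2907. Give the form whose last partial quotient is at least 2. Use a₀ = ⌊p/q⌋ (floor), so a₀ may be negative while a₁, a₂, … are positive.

-25127 = -9*2907 + 1036
2907 = 2*1036 + 835
1036 = 1*835 + 201
835 = 4*201 + 31
201 = 6*31 + 15
31 = 2*15 + 1
15 = 15*1 + 0  (stop)
So -25127/2907 = [-9; 2, 1, 4, 6, 2, 15].

[-9; 2, 1, 4, 6, 2, 15]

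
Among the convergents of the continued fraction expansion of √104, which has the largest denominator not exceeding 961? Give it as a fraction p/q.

5201/510

√104 = [10; 5, 20, …] (period length 2).
Convergents:
  p_0/q_0 = 10/1
  p_1/q_1 = 51/5
  p_2/q_2 = 1030/101
  p_3/q_3 = 5201/510
  p_4/q_4 = 105050/10301
q_3 = 510 ≤ 961 < 10301 = q_4, so the answer is 5201/510.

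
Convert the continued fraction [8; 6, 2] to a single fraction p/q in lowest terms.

106/13

Fold from the inside: start with 2/1.
  6 + 1/2 = 13/2
  8 + 2/13 = 106/13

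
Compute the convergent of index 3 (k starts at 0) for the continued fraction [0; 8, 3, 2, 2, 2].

7/58

Using pₖ = aₖpₖ₋₁ + pₖ₋₂, qₖ = aₖqₖ₋₁ + qₖ₋₂ (with p₋₁=1, p₋₂=0, q₋₁=0, q₋₂=1):
  k=0: a=0, p=0, q=1
  k=1: a=8, p=1, q=8
  k=2: a=3, p=3, q=25
  k=3: a=2, p=7, q=58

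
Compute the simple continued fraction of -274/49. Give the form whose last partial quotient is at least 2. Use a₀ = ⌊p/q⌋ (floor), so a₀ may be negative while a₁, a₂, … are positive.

-274 = -6·49 + 20
49 = 2·20 + 9
20 = 2·9 + 2
9 = 4·2 + 1
2 = 2·1 + 0  (stop)
So -274/49 = [-6; 2, 2, 4, 2].

[-6; 2, 2, 4, 2]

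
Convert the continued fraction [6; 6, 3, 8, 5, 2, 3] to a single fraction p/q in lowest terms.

37793/6137

Using pₖ = aₖpₖ₋₁ + pₖ₋₂ and qₖ = aₖqₖ₋₁ + qₖ₋₂:
  k=0: a=6, p=6, q=1
  k=1: a=6, p=37, q=6
  k=2: a=3, p=117, q=19
  k=3: a=8, p=973, q=158
  k=4: a=5, p=4982, q=809
  k=5: a=2, p=10937, q=1776
  k=6: a=3, p=37793, q=6137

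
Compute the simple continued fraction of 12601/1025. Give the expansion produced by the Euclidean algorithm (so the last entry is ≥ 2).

12601 = 12×1025 + 301
1025 = 3×301 + 122
301 = 2×122 + 57
122 = 2×57 + 8
57 = 7×8 + 1
8 = 8×1 + 0  (stop)
So 12601/1025 = [12; 3, 2, 2, 7, 8].

[12; 3, 2, 2, 7, 8]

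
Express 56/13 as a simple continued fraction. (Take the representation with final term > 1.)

56 = 4×13 + 4
13 = 3×4 + 1
4 = 4×1 + 0  (stop)
So 56/13 = [4; 3, 4].

[4; 3, 4]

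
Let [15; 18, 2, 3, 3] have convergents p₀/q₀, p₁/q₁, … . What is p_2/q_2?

557/37

Using pₖ = aₖpₖ₋₁ + pₖ₋₂, qₖ = aₖqₖ₋₁ + qₖ₋₂ (with p₋₁=1, p₋₂=0, q₋₁=0, q₋₂=1):
  k=0: a=15, p=15, q=1
  k=1: a=18, p=271, q=18
  k=2: a=2, p=557, q=37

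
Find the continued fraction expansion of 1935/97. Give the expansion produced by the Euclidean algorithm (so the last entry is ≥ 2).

1935 = 19*97 + 92
97 = 1*92 + 5
92 = 18*5 + 2
5 = 2*2 + 1
2 = 2*1 + 0  (stop)
So 1935/97 = [19; 1, 18, 2, 2].

[19; 1, 18, 2, 2]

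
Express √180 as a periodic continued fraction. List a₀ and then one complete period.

[13; 2, 2, 2, 26]

a₀ = ⌊√180⌋ = 13.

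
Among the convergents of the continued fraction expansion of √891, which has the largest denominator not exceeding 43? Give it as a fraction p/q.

√891 = [29; 1, 5, 1, 1, 1, 5, 1, 58, …] (period length 8).
Convergents:
  p_0/q_0 = 29/1
  p_1/q_1 = 30/1
  p_2/q_2 = 179/6
  p_3/q_3 = 209/7
  p_4/q_4 = 388/13
  p_5/q_5 = 597/20
  p_6/q_6 = 3373/113
q_5 = 20 ≤ 43 < 113 = q_6, so the answer is 597/20.

597/20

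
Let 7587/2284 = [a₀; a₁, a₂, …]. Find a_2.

7587 = 3·2284 + 735   →  a_0 = 3
2284 = 3·735 + 79   →  a_1 = 3
735 = 9·79 + 24   →  a_2 = 9

9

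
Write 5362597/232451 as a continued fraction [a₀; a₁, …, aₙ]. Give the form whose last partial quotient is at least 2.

[23; 14, 3, 19, 19, 1, 13]

5362597 = 23*232451 + 16224
232451 = 14*16224 + 5315
16224 = 3*5315 + 279
5315 = 19*279 + 14
279 = 19*14 + 13
14 = 1*13 + 1
13 = 13*1 + 0  (stop)
So 5362597/232451 = [23; 14, 3, 19, 19, 1, 13].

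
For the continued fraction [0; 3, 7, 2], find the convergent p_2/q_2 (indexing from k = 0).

7/22

Using pₖ = aₖpₖ₋₁ + pₖ₋₂, qₖ = aₖqₖ₋₁ + qₖ₋₂ (with p₋₁=1, p₋₂=0, q₋₁=0, q₋₂=1):
  k=0: a=0, p=0, q=1
  k=1: a=3, p=1, q=3
  k=2: a=7, p=7, q=22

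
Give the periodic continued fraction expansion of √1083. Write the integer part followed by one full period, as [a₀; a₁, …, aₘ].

[32; 1, 9, 1, 64]

a₀ = ⌊√1083⌋ = 32.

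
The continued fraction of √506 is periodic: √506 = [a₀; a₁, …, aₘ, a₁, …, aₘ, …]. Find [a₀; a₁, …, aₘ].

[22; 2, 44]

a₀ = ⌊√506⌋ = 22.
With m₀=0, d₀=1 and mₖ₊₁ = dₖaₖ − mₖ, dₖ₊₁ = (n − mₖ₊₁²)/dₖ, aₖ₊₁ = ⌊(a₀+mₖ₊₁)/dₖ₊₁⌋:
  k=1: m=22, d=22, a=2
  k=2: m=22, d=1, a=44
d=1 and a=2a₀=44 at k=2, so the next step gives (m, d) = (22, 22) again — its k=1 value — and the period has length 2.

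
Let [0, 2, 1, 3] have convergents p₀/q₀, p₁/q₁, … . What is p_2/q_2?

Using pₖ = aₖpₖ₋₁ + pₖ₋₂, qₖ = aₖqₖ₋₁ + qₖ₋₂ (with p₋₁=1, p₋₂=0, q₋₁=0, q₋₂=1):
  k=0: a=0, p=0, q=1
  k=1: a=2, p=1, q=2
  k=2: a=1, p=1, q=3

1/3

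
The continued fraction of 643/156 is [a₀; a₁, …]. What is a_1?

643 = 4·156 + 19   →  a_0 = 4
156 = 8·19 + 4   →  a_1 = 8

8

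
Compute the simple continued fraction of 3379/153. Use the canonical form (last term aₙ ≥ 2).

3379 = 22×153 + 13
153 = 11×13 + 10
13 = 1×10 + 3
10 = 3×3 + 1
3 = 3×1 + 0  (stop)
So 3379/153 = [22; 11, 1, 3, 3].

[22; 11, 1, 3, 3]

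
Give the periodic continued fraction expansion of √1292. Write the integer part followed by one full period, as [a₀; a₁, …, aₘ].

a₀ = ⌊√1292⌋ = 35.
With m₀=0, d₀=1 and mₖ₊₁ = dₖaₖ − mₖ, dₖ₊₁ = (n − mₖ₊₁²)/dₖ, aₖ₊₁ = ⌊(a₀+mₖ₊₁)/dₖ₊₁⌋:
  k=1: m=35, d=67, a=1
  k=2: m=32, d=4, a=16
  k=3: m=32, d=67, a=1
  k=4: m=35, d=1, a=70
d=1 and a=2a₀=70 at k=4, so the next step gives (m, d) = (35, 67) again — its k=1 value — and the period has length 4.

[35; 1, 16, 1, 70]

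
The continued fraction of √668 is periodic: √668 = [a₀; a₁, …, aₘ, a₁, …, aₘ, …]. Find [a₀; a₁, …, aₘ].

[25; 1, 5, 2, 12, 2, 5, 1, 50]

a₀ = ⌊√668⌋ = 25.
With m₀=0, d₀=1 and mₖ₊₁ = dₖaₖ − mₖ, dₖ₊₁ = (n − mₖ₊₁²)/dₖ, aₖ₊₁ = ⌊(a₀+mₖ₊₁)/dₖ₊₁⌋:
  k=1: m=25, d=43, a=1
  k=2: m=18, d=8, a=5
  k=3: m=22, d=23, a=2
  k=4: m=24, d=4, a=12
  k=5: m=24, d=23, a=2
  k=6: m=22, d=8, a=5
  k=7: m=18, d=43, a=1
  k=8: m=25, d=1, a=50
d=1 and a=2a₀=50 at k=8, so the next step gives (m, d) = (25, 43) again — its k=1 value — and the period has length 8.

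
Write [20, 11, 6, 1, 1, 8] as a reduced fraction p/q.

Fold from the inside: start with 8/1.
  1 + 1/8 = 9/8
  1 + 8/9 = 17/9
  6 + 9/17 = 111/17
  11 + 17/111 = 1238/111
  20 + 111/1238 = 24871/1238

24871/1238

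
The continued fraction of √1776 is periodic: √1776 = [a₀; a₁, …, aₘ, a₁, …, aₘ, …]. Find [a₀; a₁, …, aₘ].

[42; 7, 84]

a₀ = ⌊√1776⌋ = 42.
With m₀=0, d₀=1 and mₖ₊₁ = dₖaₖ − mₖ, dₖ₊₁ = (n − mₖ₊₁²)/dₖ, aₖ₊₁ = ⌊(a₀+mₖ₊₁)/dₖ₊₁⌋:
  k=1: m=42, d=12, a=7
  k=2: m=42, d=1, a=84
d=1 and a=2a₀=84 at k=2, so the next step gives (m, d) = (42, 12) again — its k=1 value — and the period has length 2.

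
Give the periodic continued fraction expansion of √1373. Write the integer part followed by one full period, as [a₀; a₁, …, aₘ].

[37; 18, 1, 1, 18, 74]

a₀ = ⌊√1373⌋ = 37.
With m₀=0, d₀=1 and mₖ₊₁ = dₖaₖ − mₖ, dₖ₊₁ = (n − mₖ₊₁²)/dₖ, aₖ₊₁ = ⌊(a₀+mₖ₊₁)/dₖ₊₁⌋:
  k=1: m=37, d=4, a=18
  k=2: m=35, d=37, a=1
  k=3: m=2, d=37, a=1
  k=4: m=35, d=4, a=18
  k=5: m=37, d=1, a=74
d=1 and a=2a₀=74 at k=5, so the next step gives (m, d) = (37, 4) again — its k=1 value — and the period has length 5.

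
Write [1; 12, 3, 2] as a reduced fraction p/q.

Fold from the inside: start with 2/1.
  3 + 1/2 = 7/2
  12 + 2/7 = 86/7
  1 + 7/86 = 93/86

93/86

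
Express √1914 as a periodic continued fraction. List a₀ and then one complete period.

a₀ = ⌊√1914⌋ = 43.
With m₀=0, d₀=1 and mₖ₊₁ = dₖaₖ − mₖ, dₖ₊₁ = (n − mₖ₊₁²)/dₖ, aₖ₊₁ = ⌊(a₀+mₖ₊₁)/dₖ₊₁⌋:
  k=1: m=43, d=65, a=1
  k=2: m=22, d=22, a=2
  k=3: m=22, d=65, a=1
  k=4: m=43, d=1, a=86
d=1 and a=2a₀=86 at k=4, so the next step gives (m, d) = (43, 65) again — its k=1 value — and the period has length 4.

[43; 1, 2, 1, 86]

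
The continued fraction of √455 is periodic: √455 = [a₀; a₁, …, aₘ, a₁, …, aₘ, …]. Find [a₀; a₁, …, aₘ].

a₀ = ⌊√455⌋ = 21.
With m₀=0, d₀=1 and mₖ₊₁ = dₖaₖ − mₖ, dₖ₊₁ = (n − mₖ₊₁²)/dₖ, aₖ₊₁ = ⌊(a₀+mₖ₊₁)/dₖ₊₁⌋:
  k=1: m=21, d=14, a=3
  k=2: m=21, d=1, a=42
d=1 and a=2a₀=42 at k=2, so the next step gives (m, d) = (21, 14) again — its k=1 value — and the period has length 2.

[21; 3, 42]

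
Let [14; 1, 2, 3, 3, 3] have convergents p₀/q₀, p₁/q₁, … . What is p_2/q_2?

44/3

Using pₖ = aₖpₖ₋₁ + pₖ₋₂, qₖ = aₖqₖ₋₁ + qₖ₋₂ (with p₋₁=1, p₋₂=0, q₋₁=0, q₋₂=1):
  k=0: a=14, p=14, q=1
  k=1: a=1, p=15, q=1
  k=2: a=2, p=44, q=3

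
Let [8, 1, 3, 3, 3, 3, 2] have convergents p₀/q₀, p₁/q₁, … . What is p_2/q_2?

Using pₖ = aₖpₖ₋₁ + pₖ₋₂, qₖ = aₖqₖ₋₁ + qₖ₋₂ (with p₋₁=1, p₋₂=0, q₋₁=0, q₋₂=1):
  k=0: a=8, p=8, q=1
  k=1: a=1, p=9, q=1
  k=2: a=3, p=35, q=4

35/4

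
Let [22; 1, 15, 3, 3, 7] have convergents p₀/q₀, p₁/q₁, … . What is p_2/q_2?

Using pₖ = aₖpₖ₋₁ + pₖ₋₂, qₖ = aₖqₖ₋₁ + qₖ₋₂ (with p₋₁=1, p₋₂=0, q₋₁=0, q₋₂=1):
  k=0: a=22, p=22, q=1
  k=1: a=1, p=23, q=1
  k=2: a=15, p=367, q=16

367/16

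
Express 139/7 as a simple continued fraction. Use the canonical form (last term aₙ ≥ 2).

139 = 19·7 + 6
7 = 1·6 + 1
6 = 6·1 + 0  (stop)
So 139/7 = [19; 1, 6].

[19; 1, 6]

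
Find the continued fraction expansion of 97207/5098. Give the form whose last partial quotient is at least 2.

[19; 14, 1, 3, 2, 12, 3]

97207 = 19·5098 + 345
5098 = 14·345 + 268
345 = 1·268 + 77
268 = 3·77 + 37
77 = 2·37 + 3
37 = 12·3 + 1
3 = 3·1 + 0  (stop)
So 97207/5098 = [19; 14, 1, 3, 2, 12, 3].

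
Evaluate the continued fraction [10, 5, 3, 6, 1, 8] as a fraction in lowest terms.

10565/1037

Using pₖ = aₖpₖ₋₁ + pₖ₋₂ and qₖ = aₖqₖ₋₁ + qₖ₋₂:
  k=0: a=10, p=10, q=1
  k=1: a=5, p=51, q=5
  k=2: a=3, p=163, q=16
  k=3: a=6, p=1029, q=101
  k=4: a=1, p=1192, q=117
  k=5: a=8, p=10565, q=1037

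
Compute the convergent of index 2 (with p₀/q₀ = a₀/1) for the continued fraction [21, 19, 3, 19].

1221/58

Using pₖ = aₖpₖ₋₁ + pₖ₋₂, qₖ = aₖqₖ₋₁ + qₖ₋₂ (with p₋₁=1, p₋₂=0, q₋₁=0, q₋₂=1):
  k=0: a=21, p=21, q=1
  k=1: a=19, p=400, q=19
  k=2: a=3, p=1221, q=58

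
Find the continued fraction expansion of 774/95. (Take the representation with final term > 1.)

774 = 8×95 + 14
95 = 6×14 + 11
14 = 1×11 + 3
11 = 3×3 + 2
3 = 1×2 + 1
2 = 2×1 + 0  (stop)
So 774/95 = [8; 6, 1, 3, 1, 2].

[8; 6, 1, 3, 1, 2]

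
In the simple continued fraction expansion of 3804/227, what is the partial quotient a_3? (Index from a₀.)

3804 = 16·227 + 172   →  a_0 = 16
227 = 1·172 + 55   →  a_1 = 1
172 = 3·55 + 7   →  a_2 = 3
55 = 7·7 + 6   →  a_3 = 7

7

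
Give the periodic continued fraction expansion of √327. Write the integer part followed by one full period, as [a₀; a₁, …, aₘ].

[18; 12, 36]

a₀ = ⌊√327⌋ = 18.
With m₀=0, d₀=1 and mₖ₊₁ = dₖaₖ − mₖ, dₖ₊₁ = (n − mₖ₊₁²)/dₖ, aₖ₊₁ = ⌊(a₀+mₖ₊₁)/dₖ₊₁⌋:
  k=1: m=18, d=3, a=12
  k=2: m=18, d=1, a=36
d=1 and a=2a₀=36 at k=2, so the next step gives (m, d) = (18, 3) again — its k=1 value — and the period has length 2.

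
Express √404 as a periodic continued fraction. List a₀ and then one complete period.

[20; 10, 40]

a₀ = ⌊√404⌋ = 20.
With m₀=0, d₀=1 and mₖ₊₁ = dₖaₖ − mₖ, dₖ₊₁ = (n − mₖ₊₁²)/dₖ, aₖ₊₁ = ⌊(a₀+mₖ₊₁)/dₖ₊₁⌋:
  k=1: m=20, d=4, a=10
  k=2: m=20, d=1, a=40
d=1 and a=2a₀=40 at k=2, so the next step gives (m, d) = (20, 4) again — its k=1 value — and the period has length 2.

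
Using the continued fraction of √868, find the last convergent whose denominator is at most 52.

383/13

√868 = [29; 2, 6, 19, 2, 19, 6, 2, 58, …] (period length 8).
Convergents:
  p_0/q_0 = 29/1
  p_1/q_1 = 59/2
  p_2/q_2 = 383/13
  p_3/q_3 = 7336/249
q_2 = 13 ≤ 52 < 249 = q_3, so the answer is 383/13.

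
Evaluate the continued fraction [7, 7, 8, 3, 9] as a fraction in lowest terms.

Fold from the inside: start with 9/1.
  3 + 1/9 = 28/9
  8 + 9/28 = 233/28
  7 + 28/233 = 1659/233
  7 + 233/1659 = 11846/1659

11846/1659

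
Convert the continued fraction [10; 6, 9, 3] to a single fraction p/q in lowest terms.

1738/171

Fold from the inside: start with 3/1.
  9 + 1/3 = 28/3
  6 + 3/28 = 171/28
  10 + 28/171 = 1738/171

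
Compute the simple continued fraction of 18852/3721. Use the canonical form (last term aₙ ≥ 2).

18852 = 5*3721 + 247
3721 = 15*247 + 16
247 = 15*16 + 7
16 = 2*7 + 2
7 = 3*2 + 1
2 = 2*1 + 0  (stop)
So 18852/3721 = [5; 15, 15, 2, 3, 2].

[5; 15, 15, 2, 3, 2]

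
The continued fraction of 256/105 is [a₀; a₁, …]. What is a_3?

1

256 = 2·105 + 46   →  a_0 = 2
105 = 2·46 + 13   →  a_1 = 2
46 = 3·13 + 7   →  a_2 = 3
13 = 1·7 + 6   →  a_3 = 1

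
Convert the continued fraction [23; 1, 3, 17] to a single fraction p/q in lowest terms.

Using pₖ = aₖpₖ₋₁ + pₖ₋₂ and qₖ = aₖqₖ₋₁ + qₖ₋₂:
  k=0: a=23, p=23, q=1
  k=1: a=1, p=24, q=1
  k=2: a=3, p=95, q=4
  k=3: a=17, p=1639, q=69

1639/69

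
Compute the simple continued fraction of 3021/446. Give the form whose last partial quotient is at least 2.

[6; 1, 3, 2, 2, 2, 8]

3021 = 6*446 + 345
446 = 1*345 + 101
345 = 3*101 + 42
101 = 2*42 + 17
42 = 2*17 + 8
17 = 2*8 + 1
8 = 8*1 + 0  (stop)
So 3021/446 = [6; 1, 3, 2, 2, 2, 8].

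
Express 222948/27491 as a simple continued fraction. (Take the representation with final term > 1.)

222948 = 8*27491 + 3020
27491 = 9*3020 + 311
3020 = 9*311 + 221
311 = 1*221 + 90
221 = 2*90 + 41
90 = 2*41 + 8
41 = 5*8 + 1
8 = 8*1 + 0  (stop)
So 222948/27491 = [8; 9, 9, 1, 2, 2, 5, 8].

[8; 9, 9, 1, 2, 2, 5, 8]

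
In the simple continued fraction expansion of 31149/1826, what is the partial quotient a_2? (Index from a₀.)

15

31149 = 17·1826 + 107   →  a_0 = 17
1826 = 17·107 + 7   →  a_1 = 17
107 = 15·7 + 2   →  a_2 = 15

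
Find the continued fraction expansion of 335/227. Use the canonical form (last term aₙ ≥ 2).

[1; 2, 9, 1, 4, 2]

335 = 1·227 + 108
227 = 2·108 + 11
108 = 9·11 + 9
11 = 1·9 + 2
9 = 4·2 + 1
2 = 2·1 + 0  (stop)
So 335/227 = [1; 2, 9, 1, 4, 2].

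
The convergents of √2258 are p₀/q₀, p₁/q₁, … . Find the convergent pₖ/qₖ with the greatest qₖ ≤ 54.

1283/27

√2258 = [47; 1, 1, 13, 13, 1, 1, 94, …] (period length 7).
Convergents:
  p_0/q_0 = 47/1
  p_1/q_1 = 48/1
  p_2/q_2 = 95/2
  p_3/q_3 = 1283/27
  p_4/q_4 = 16774/353
q_3 = 27 ≤ 54 < 353 = q_4, so the answer is 1283/27.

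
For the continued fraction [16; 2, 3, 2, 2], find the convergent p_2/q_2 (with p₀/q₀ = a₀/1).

115/7

Using pₖ = aₖpₖ₋₁ + pₖ₋₂, qₖ = aₖqₖ₋₁ + qₖ₋₂ (with p₋₁=1, p₋₂=0, q₋₁=0, q₋₂=1):
  k=0: a=16, p=16, q=1
  k=1: a=2, p=33, q=2
  k=2: a=3, p=115, q=7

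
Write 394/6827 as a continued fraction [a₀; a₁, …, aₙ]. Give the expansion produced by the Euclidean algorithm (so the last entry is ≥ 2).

[0; 17, 3, 18, 2, 3]

394 = 0*6827 + 394
6827 = 17*394 + 129
394 = 3*129 + 7
129 = 18*7 + 3
7 = 2*3 + 1
3 = 3*1 + 0  (stop)
So 394/6827 = [0; 17, 3, 18, 2, 3].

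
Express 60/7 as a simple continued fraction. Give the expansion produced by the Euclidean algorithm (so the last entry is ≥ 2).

60 = 8*7 + 4
7 = 1*4 + 3
4 = 1*3 + 1
3 = 3*1 + 0  (stop)
So 60/7 = [8; 1, 1, 3].

[8; 1, 1, 3]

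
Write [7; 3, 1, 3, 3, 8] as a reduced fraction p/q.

2957/407

Using pₖ = aₖpₖ₋₁ + pₖ₋₂ and qₖ = aₖqₖ₋₁ + qₖ₋₂:
  k=0: a=7, p=7, q=1
  k=1: a=3, p=22, q=3
  k=2: a=1, p=29, q=4
  k=3: a=3, p=109, q=15
  k=4: a=3, p=356, q=49
  k=5: a=8, p=2957, q=407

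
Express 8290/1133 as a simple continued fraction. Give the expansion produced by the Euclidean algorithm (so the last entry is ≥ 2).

8290 = 7*1133 + 359
1133 = 3*359 + 56
359 = 6*56 + 23
56 = 2*23 + 10
23 = 2*10 + 3
10 = 3*3 + 1
3 = 3*1 + 0  (stop)
So 8290/1133 = [7; 3, 6, 2, 2, 3, 3].

[7; 3, 6, 2, 2, 3, 3]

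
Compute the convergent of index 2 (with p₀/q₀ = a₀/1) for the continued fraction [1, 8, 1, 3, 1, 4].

10/9

Using pₖ = aₖpₖ₋₁ + pₖ₋₂, qₖ = aₖqₖ₋₁ + qₖ₋₂ (with p₋₁=1, p₋₂=0, q₋₁=0, q₋₂=1):
  k=0: a=1, p=1, q=1
  k=1: a=8, p=9, q=8
  k=2: a=1, p=10, q=9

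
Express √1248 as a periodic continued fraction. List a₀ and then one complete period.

[35; 3, 17, 3, 70]

a₀ = ⌊√1248⌋ = 35.
With m₀=0, d₀=1 and mₖ₊₁ = dₖaₖ − mₖ, dₖ₊₁ = (n − mₖ₊₁²)/dₖ, aₖ₊₁ = ⌊(a₀+mₖ₊₁)/dₖ₊₁⌋:
  k=1: m=35, d=23, a=3
  k=2: m=34, d=4, a=17
  k=3: m=34, d=23, a=3
  k=4: m=35, d=1, a=70
d=1 and a=2a₀=70 at k=4, so the next step gives (m, d) = (35, 23) again — its k=1 value — and the period has length 4.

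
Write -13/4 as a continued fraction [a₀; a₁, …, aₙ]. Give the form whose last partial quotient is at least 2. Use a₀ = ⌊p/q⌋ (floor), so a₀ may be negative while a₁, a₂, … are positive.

[-4; 1, 3]

-13 = -4·4 + 3
4 = 1·3 + 1
3 = 3·1 + 0  (stop)
So -13/4 = [-4; 1, 3].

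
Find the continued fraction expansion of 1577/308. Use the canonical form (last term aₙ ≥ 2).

1577 = 5·308 + 37
308 = 8·37 + 12
37 = 3·12 + 1
12 = 12·1 + 0  (stop)
So 1577/308 = [5; 8, 3, 12].

[5; 8, 3, 12]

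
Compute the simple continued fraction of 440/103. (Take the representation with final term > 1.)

[4; 3, 1, 2, 9]

440 = 4×103 + 28
103 = 3×28 + 19
28 = 1×19 + 9
19 = 2×9 + 1
9 = 9×1 + 0  (stop)
So 440/103 = [4; 3, 1, 2, 9].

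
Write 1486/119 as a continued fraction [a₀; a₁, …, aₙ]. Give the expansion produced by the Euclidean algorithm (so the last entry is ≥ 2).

[12; 2, 19, 3]

1486 = 12×119 + 58
119 = 2×58 + 3
58 = 19×3 + 1
3 = 3×1 + 0  (stop)
So 1486/119 = [12; 2, 19, 3].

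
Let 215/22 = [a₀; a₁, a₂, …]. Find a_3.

2

215 = 9·22 + 17   →  a_0 = 9
22 = 1·17 + 5   →  a_1 = 1
17 = 3·5 + 2   →  a_2 = 3
5 = 2·2 + 1   →  a_3 = 2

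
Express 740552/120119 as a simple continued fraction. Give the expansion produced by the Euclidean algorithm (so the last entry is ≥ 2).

[6; 6, 18, 5, 2, 5, 18]

740552 = 6*120119 + 19838
120119 = 6*19838 + 1091
19838 = 18*1091 + 200
1091 = 5*200 + 91
200 = 2*91 + 18
91 = 5*18 + 1
18 = 18*1 + 0  (stop)
So 740552/120119 = [6; 6, 18, 5, 2, 5, 18].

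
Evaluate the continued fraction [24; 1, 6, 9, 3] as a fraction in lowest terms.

4947/199

Using pₖ = aₖpₖ₋₁ + pₖ₋₂ and qₖ = aₖqₖ₋₁ + qₖ₋₂:
  k=0: a=24, p=24, q=1
  k=1: a=1, p=25, q=1
  k=2: a=6, p=174, q=7
  k=3: a=9, p=1591, q=64
  k=4: a=3, p=4947, q=199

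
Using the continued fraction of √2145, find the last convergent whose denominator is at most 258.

√2145 = [46; 3, 5, 2, 5, 3, 92, …] (period length 6).
Convergents:
  p_0/q_0 = 46/1
  p_1/q_1 = 139/3
  p_2/q_2 = 741/16
  p_3/q_3 = 1621/35
  p_4/q_4 = 8846/191
  p_5/q_5 = 28159/608
q_4 = 191 ≤ 258 < 608 = q_5, so the answer is 8846/191.

8846/191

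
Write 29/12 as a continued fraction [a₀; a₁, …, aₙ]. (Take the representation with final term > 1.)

[2; 2, 2, 2]

29 = 2*12 + 5
12 = 2*5 + 2
5 = 2*2 + 1
2 = 2*1 + 0  (stop)
So 29/12 = [2; 2, 2, 2].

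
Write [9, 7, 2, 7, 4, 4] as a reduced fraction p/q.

Using pₖ = aₖpₖ₋₁ + pₖ₋₂ and qₖ = aₖqₖ₋₁ + qₖ₋₂:
  k=0: a=9, p=9, q=1
  k=1: a=7, p=64, q=7
  k=2: a=2, p=137, q=15
  k=3: a=7, p=1023, q=112
  k=4: a=4, p=4229, q=463
  k=5: a=4, p=17939, q=1964

17939/1964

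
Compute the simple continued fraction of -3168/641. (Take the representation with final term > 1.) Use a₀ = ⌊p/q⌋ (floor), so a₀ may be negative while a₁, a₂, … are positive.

[-5; 17, 3, 12]

-3168 = -5*641 + 37
641 = 17*37 + 12
37 = 3*12 + 1
12 = 12*1 + 0  (stop)
So -3168/641 = [-5; 17, 3, 12].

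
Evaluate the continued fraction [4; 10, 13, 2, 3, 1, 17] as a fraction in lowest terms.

Using pₖ = aₖpₖ₋₁ + pₖ₋₂ and qₖ = aₖqₖ₋₁ + qₖ₋₂:
  k=0: a=4, p=4, q=1
  k=1: a=10, p=41, q=10
  k=2: a=13, p=537, q=131
  k=3: a=2, p=1115, q=272
  k=4: a=3, p=3882, q=947
  k=5: a=1, p=4997, q=1219
  k=6: a=17, p=88831, q=21670

88831/21670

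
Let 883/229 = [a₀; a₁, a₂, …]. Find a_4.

883 = 3·229 + 196   →  a_0 = 3
229 = 1·196 + 33   →  a_1 = 1
196 = 5·33 + 31   →  a_2 = 5
33 = 1·31 + 2   →  a_3 = 1
31 = 15·2 + 1   →  a_4 = 15

15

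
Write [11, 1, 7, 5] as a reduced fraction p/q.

487/41

Fold from the inside: start with 5/1.
  7 + 1/5 = 36/5
  1 + 5/36 = 41/36
  11 + 36/41 = 487/41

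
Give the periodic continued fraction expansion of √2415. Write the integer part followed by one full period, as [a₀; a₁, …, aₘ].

[49; 7, 98]

a₀ = ⌊√2415⌋ = 49.
With m₀=0, d₀=1 and mₖ₊₁ = dₖaₖ − mₖ, dₖ₊₁ = (n − mₖ₊₁²)/dₖ, aₖ₊₁ = ⌊(a₀+mₖ₊₁)/dₖ₊₁⌋:
  k=1: m=49, d=14, a=7
  k=2: m=49, d=1, a=98
d=1 and a=2a₀=98 at k=2, so the next step gives (m, d) = (49, 14) again — its k=1 value — and the period has length 2.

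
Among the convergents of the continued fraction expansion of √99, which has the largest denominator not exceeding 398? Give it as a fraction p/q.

√99 = [9; 1, 18, …] (period length 2).
Convergents:
  p_0/q_0 = 9/1
  p_1/q_1 = 10/1
  p_2/q_2 = 189/19
  p_3/q_3 = 199/20
  p_4/q_4 = 3771/379
  p_5/q_5 = 3970/399
q_4 = 379 ≤ 398 < 399 = q_5, so the answer is 3771/379.

3771/379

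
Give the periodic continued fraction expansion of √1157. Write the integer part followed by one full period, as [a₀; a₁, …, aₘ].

a₀ = ⌊√1157⌋ = 34.
With m₀=0, d₀=1 and mₖ₊₁ = dₖaₖ − mₖ, dₖ₊₁ = (n − mₖ₊₁²)/dₖ, aₖ₊₁ = ⌊(a₀+mₖ₊₁)/dₖ₊₁⌋:
  k=1: m=34, d=1, a=68
d=1 and a=2a₀=68 at k=1, so the next step gives (m, d) = (34, 1) again — its k=1 value — and the period has length 1.

[34; 68]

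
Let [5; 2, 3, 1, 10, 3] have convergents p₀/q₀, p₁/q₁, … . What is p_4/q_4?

528/97

Using pₖ = aₖpₖ₋₁ + pₖ₋₂, qₖ = aₖqₖ₋₁ + qₖ₋₂ (with p₋₁=1, p₋₂=0, q₋₁=0, q₋₂=1):
  k=0: a=5, p=5, q=1
  k=1: a=2, p=11, q=2
  k=2: a=3, p=38, q=7
  k=3: a=1, p=49, q=9
  k=4: a=10, p=528, q=97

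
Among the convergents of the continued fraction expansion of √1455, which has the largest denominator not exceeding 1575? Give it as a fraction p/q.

23764/623

√1455 = [38; 6, 1, 11, 1, 6, 76, …] (period length 6).
Convergents:
  p_0/q_0 = 38/1
  p_1/q_1 = 229/6
  p_2/q_2 = 267/7
  p_3/q_3 = 3166/83
  p_4/q_4 = 3433/90
  p_5/q_5 = 23764/623
  p_6/q_6 = 1809497/47438
q_5 = 623 ≤ 1575 < 47438 = q_6, so the answer is 23764/623.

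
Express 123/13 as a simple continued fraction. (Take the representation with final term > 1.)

[9; 2, 6]

123 = 9×13 + 6
13 = 2×6 + 1
6 = 6×1 + 0  (stop)
So 123/13 = [9; 2, 6].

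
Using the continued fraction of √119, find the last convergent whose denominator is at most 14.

120/11

√119 = [10; 1, 9, 1, 20, …] (period length 4).
Convergents:
  p_0/q_0 = 10/1
  p_1/q_1 = 11/1
  p_2/q_2 = 109/10
  p_3/q_3 = 120/11
  p_4/q_4 = 2509/230
q_3 = 11 ≤ 14 < 230 = q_4, so the answer is 120/11.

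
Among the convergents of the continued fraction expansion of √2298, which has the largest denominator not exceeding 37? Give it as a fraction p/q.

767/16

√2298 = [47; 1, 14, 1, 94, …] (period length 4).
Convergents:
  p_0/q_0 = 47/1
  p_1/q_1 = 48/1
  p_2/q_2 = 719/15
  p_3/q_3 = 767/16
  p_4/q_4 = 72817/1519
q_3 = 16 ≤ 37 < 1519 = q_4, so the answer is 767/16.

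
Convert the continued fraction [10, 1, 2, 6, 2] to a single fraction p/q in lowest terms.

Fold from the inside: start with 2/1.
  6 + 1/2 = 13/2
  2 + 2/13 = 28/13
  1 + 13/28 = 41/28
  10 + 28/41 = 438/41

438/41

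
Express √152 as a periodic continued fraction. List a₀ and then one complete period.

a₀ = ⌊√152⌋ = 12.
With m₀=0, d₀=1 and mₖ₊₁ = dₖaₖ − mₖ, dₖ₊₁ = (n − mₖ₊₁²)/dₖ, aₖ₊₁ = ⌊(a₀+mₖ₊₁)/dₖ₊₁⌋:
  k=1: m=12, d=8, a=3
  k=2: m=12, d=1, a=24
d=1 and a=2a₀=24 at k=2, so the next step gives (m, d) = (12, 8) again — its k=1 value — and the period has length 2.

[12; 3, 24]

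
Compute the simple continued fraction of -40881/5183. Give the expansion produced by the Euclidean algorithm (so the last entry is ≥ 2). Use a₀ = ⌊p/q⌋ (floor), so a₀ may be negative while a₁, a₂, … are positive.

-40881 = -8·5183 + 583
5183 = 8·583 + 519
583 = 1·519 + 64
519 = 8·64 + 7
64 = 9·7 + 1
7 = 7·1 + 0  (stop)
So -40881/5183 = [-8; 8, 1, 8, 9, 7].

[-8; 8, 1, 8, 9, 7]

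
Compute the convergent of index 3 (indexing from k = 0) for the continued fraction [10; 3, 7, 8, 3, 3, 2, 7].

Using pₖ = aₖpₖ₋₁ + pₖ₋₂, qₖ = aₖqₖ₋₁ + qₖ₋₂ (with p₋₁=1, p₋₂=0, q₋₁=0, q₋₂=1):
  k=0: a=10, p=10, q=1
  k=1: a=3, p=31, q=3
  k=2: a=7, p=227, q=22
  k=3: a=8, p=1847, q=179

1847/179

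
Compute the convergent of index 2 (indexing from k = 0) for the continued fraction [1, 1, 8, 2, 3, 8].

Using pₖ = aₖpₖ₋₁ + pₖ₋₂, qₖ = aₖqₖ₋₁ + qₖ₋₂ (with p₋₁=1, p₋₂=0, q₋₁=0, q₋₂=1):
  k=0: a=1, p=1, q=1
  k=1: a=1, p=2, q=1
  k=2: a=8, p=17, q=9

17/9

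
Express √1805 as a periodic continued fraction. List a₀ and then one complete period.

[42; 2, 16, 2, 84]

a₀ = ⌊√1805⌋ = 42.
With m₀=0, d₀=1 and mₖ₊₁ = dₖaₖ − mₖ, dₖ₊₁ = (n − mₖ₊₁²)/dₖ, aₖ₊₁ = ⌊(a₀+mₖ₊₁)/dₖ₊₁⌋:
  k=1: m=42, d=41, a=2
  k=2: m=40, d=5, a=16
  k=3: m=40, d=41, a=2
  k=4: m=42, d=1, a=84
d=1 and a=2a₀=84 at k=4, so the next step gives (m, d) = (42, 41) again — its k=1 value — and the period has length 4.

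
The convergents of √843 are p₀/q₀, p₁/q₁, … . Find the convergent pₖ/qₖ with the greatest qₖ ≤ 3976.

48865/1683

√843 = [29; 29, 58, …] (period length 2).
Convergents:
  p_0/q_0 = 29/1
  p_1/q_1 = 842/29
  p_2/q_2 = 48865/1683
  p_3/q_3 = 1417927/48836
q_2 = 1683 ≤ 3976 < 48836 = q_3, so the answer is 48865/1683.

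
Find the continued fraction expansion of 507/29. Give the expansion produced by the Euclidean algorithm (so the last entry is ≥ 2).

507 = 17*29 + 14
29 = 2*14 + 1
14 = 14*1 + 0  (stop)
So 507/29 = [17; 2, 14].

[17; 2, 14]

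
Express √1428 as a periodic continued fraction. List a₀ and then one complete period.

a₀ = ⌊√1428⌋ = 37.
With m₀=0, d₀=1 and mₖ₊₁ = dₖaₖ − mₖ, dₖ₊₁ = (n − mₖ₊₁²)/dₖ, aₖ₊₁ = ⌊(a₀+mₖ₊₁)/dₖ₊₁⌋:
  k=1: m=37, d=59, a=1
  k=2: m=22, d=16, a=3
  k=3: m=26, d=47, a=1
  k=4: m=21, d=21, a=2
  k=5: m=21, d=47, a=1
  k=6: m=26, d=16, a=3
  k=7: m=22, d=59, a=1
  k=8: m=37, d=1, a=74
d=1 and a=2a₀=74 at k=8, so the next step gives (m, d) = (37, 59) again — its k=1 value — and the period has length 8.

[37; 1, 3, 1, 2, 1, 3, 1, 74]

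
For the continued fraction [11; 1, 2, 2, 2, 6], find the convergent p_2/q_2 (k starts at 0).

35/3

Using pₖ = aₖpₖ₋₁ + pₖ₋₂, qₖ = aₖqₖ₋₁ + qₖ₋₂ (with p₋₁=1, p₋₂=0, q₋₁=0, q₋₂=1):
  k=0: a=11, p=11, q=1
  k=1: a=1, p=12, q=1
  k=2: a=2, p=35, q=3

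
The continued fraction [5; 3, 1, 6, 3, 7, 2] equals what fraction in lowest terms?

6989/1329

Using pₖ = aₖpₖ₋₁ + pₖ₋₂ and qₖ = aₖqₖ₋₁ + qₖ₋₂:
  k=0: a=5, p=5, q=1
  k=1: a=3, p=16, q=3
  k=2: a=1, p=21, q=4
  k=3: a=6, p=142, q=27
  k=4: a=3, p=447, q=85
  k=5: a=7, p=3271, q=622
  k=6: a=2, p=6989, q=1329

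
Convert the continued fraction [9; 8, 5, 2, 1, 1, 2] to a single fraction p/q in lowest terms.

5227/573

Fold from the inside: start with 2/1.
  1 + 1/2 = 3/2
  1 + 2/3 = 5/3
  2 + 3/5 = 13/5
  5 + 5/13 = 70/13
  8 + 13/70 = 573/70
  9 + 70/573 = 5227/573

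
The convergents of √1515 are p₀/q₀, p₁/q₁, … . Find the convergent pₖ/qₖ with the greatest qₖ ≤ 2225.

39429/1013

√1515 = [38; 1, 11, 1, 76, …] (period length 4).
Convergents:
  p_0/q_0 = 38/1
  p_1/q_1 = 39/1
  p_2/q_2 = 467/12
  p_3/q_3 = 506/13
  p_4/q_4 = 38923/1000
  p_5/q_5 = 39429/1013
  p_6/q_6 = 472642/12143
q_5 = 1013 ≤ 2225 < 12143 = q_6, so the answer is 39429/1013.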